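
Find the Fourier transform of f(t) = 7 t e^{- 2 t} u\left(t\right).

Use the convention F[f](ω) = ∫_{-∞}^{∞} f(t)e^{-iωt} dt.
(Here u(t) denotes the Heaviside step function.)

F(ω) = \frac{7}{\left(i \omega + 2\right)^{2}}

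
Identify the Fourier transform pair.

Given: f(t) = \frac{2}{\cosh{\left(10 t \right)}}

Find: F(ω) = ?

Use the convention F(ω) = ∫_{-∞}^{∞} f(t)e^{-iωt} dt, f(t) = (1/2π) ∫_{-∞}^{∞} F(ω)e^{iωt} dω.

F(ω) = \frac{\pi}{5 \cosh{\left(\frac{\pi \omega}{20} \right)}}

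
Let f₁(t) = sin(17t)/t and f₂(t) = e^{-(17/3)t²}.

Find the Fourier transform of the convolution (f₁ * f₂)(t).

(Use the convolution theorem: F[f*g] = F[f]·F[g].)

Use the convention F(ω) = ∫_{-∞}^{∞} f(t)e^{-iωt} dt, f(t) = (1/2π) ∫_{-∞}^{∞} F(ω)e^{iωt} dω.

F[f₁*f₂](ω) = \begin{cases} \frac{\sqrt{51} \pi^{\frac{3}{2}} e^{- \frac{3 \omega^{2}}{68}}}{17} & \text{for}\: \omega > -17 \wedge \omega < 17 \\0 & \text{otherwise} \end{cases}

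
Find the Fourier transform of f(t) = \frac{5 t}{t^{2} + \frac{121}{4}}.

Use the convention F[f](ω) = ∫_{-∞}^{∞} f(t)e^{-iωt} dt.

F(ω) = - 5 i \pi e^{- \frac{11 \left|{\omega}\right|}{2}} \operatorname{sign}{\left(\omega \right)}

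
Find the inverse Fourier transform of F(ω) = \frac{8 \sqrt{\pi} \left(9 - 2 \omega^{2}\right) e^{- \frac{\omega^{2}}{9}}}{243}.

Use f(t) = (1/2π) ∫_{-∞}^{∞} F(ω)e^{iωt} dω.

f(t) = 2 t^{2} e^{- \frac{9 t^{2}}{4}}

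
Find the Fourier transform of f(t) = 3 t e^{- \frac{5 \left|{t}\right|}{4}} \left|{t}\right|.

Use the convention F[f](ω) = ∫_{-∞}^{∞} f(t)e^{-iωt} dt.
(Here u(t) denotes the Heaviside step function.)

F(ω) = \frac{3072 i \omega \left(16 \omega^{2} - 75\right)}{\left(16 \omega^{2} + 25\right)^{3}}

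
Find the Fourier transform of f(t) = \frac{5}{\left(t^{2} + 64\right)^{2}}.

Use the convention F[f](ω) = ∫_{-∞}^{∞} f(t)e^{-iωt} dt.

F(ω) = \frac{5 \pi \left(8 \left|{\omega}\right| + 1\right) e^{- 8 \left|{\omega}\right|}}{1024}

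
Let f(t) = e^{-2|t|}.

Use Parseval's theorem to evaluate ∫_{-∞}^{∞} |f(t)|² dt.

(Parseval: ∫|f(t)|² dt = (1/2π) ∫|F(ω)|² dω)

∫|f(t)|² dt = \frac{1}{2}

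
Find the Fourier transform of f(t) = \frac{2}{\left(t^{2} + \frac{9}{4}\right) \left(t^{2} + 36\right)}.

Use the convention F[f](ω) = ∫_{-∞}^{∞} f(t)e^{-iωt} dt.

F(ω) = - \frac{4 \pi e^{- 6 \left|{\omega}\right|}}{405} + \frac{16 \pi e^{- \frac{3 \left|{\omega}\right|}{2}}}{405}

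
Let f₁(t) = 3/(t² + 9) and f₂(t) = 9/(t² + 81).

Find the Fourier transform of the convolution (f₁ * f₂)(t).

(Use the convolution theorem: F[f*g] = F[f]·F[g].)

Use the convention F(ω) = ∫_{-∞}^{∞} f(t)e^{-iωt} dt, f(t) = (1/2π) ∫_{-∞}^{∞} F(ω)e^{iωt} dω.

F[f₁*f₂](ω) = \pi^{2} e^{- 12 \left|{\omega}\right|}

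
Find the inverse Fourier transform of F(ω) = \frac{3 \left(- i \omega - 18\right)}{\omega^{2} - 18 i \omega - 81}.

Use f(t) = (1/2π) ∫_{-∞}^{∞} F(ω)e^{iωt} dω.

f(t) = 3 \left(9 t + 1\right) e^{- 9 t} u\left(t\right)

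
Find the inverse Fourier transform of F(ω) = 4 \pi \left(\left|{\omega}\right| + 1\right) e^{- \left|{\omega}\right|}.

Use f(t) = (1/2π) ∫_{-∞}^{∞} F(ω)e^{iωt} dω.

f(t) = \frac{8}{\left(t^{2} + 1\right)^{2}}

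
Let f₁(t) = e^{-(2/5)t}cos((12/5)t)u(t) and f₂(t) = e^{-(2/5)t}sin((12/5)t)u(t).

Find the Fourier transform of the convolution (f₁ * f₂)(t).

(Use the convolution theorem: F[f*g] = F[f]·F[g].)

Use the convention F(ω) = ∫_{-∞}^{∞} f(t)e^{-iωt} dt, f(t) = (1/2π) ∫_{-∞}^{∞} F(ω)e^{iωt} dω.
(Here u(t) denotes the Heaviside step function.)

F[f₁*f₂](ω) = \frac{300 \left(5 i \omega + 2\right)}{\left(\left(5 i \omega + 2\right)^{2} + 144\right)^{2}}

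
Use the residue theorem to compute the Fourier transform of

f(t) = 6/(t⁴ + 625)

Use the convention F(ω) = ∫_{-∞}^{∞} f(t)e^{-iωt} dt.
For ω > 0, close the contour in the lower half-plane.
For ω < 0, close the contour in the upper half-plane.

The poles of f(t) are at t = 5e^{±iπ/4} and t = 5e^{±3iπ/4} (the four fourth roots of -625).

Let g(z) = f(z)e^{-iωz}; for large |z| the factor e^{-iωz} decays in the lower half-plane when ω > 0 and in the upper half-plane when ω < 0.

Case ω > 0 (lower half-plane, clockwise contour ⇒ F(ω) = -2πi·ΣRes):
  Res_{z = - \frac{5 \sqrt{2}}{2} - \frac{5 \sqrt{2} i}{2}} g(z) = \frac{3 \sqrt{2} i \left(1 - i\right) e^{\frac{5 \sqrt{2} \omega \left(-1 + i\right)}{2}}}{500}
  Res_{z = \frac{5 \sqrt{2}}{2} - \frac{5 \sqrt{2} i}{2}} g(z) = \frac{3 \sqrt{2} i \left(1 + i\right) e^{- \frac{5 \sqrt{2} \omega \left(1 + i\right)}{2}}}{500}
  F(ω) = -2πi·ΣRes = \frac{3 \sqrt{2} \pi \left(1 - i\right) \left(e^{5 \sqrt{2} i \omega} + i\right) e^{- \frac{5 \sqrt{2} \omega \left(1 + i\right)}{2}}}{250} = \frac{6 \pi e^{- \frac{5 \sqrt{2} \omega}{2}} \sin{\left(\frac{5 \sqrt{2} \omega}{2} + \frac{\pi}{4} \right)}}{125}

Case ω < 0 (upper half-plane, counterclockwise contour ⇒ F(ω) = +2πi·ΣRes):
  Res_{z = \frac{5 \sqrt{2}}{2} + \frac{5 \sqrt{2} i}{2}} g(z) = \frac{3 \sqrt{2} i \left(-1 + i\right) e^{\frac{5 \sqrt{2} \omega \left(1 - i\right)}{2}}}{500}
  Res_{z = - \frac{5 \sqrt{2}}{2} + \frac{5 \sqrt{2} i}{2}} g(z) = \frac{3 \sqrt{2} \left(1 - i\right) e^{\frac{5 \sqrt{2} \omega \left(1 + i\right)}{2}}}{500}
  F(ω) = 2πi·ΣRes = - \frac{3 \sqrt{2} i \pi \left(i \left(1 - i\right) e^{\frac{5 \sqrt{2} \omega \left(1 - i\right)}{2}} - \left(1 - i\right) e^{\frac{5 \sqrt{2} \omega \left(1 + i\right)}{2}}\right)}{250} = \frac{6 \pi e^{\frac{5 \sqrt{2} \omega}{2}} \cos{\left(\frac{5 \sqrt{2} \omega}{2} + \frac{\pi}{4} \right)}}{125}

Both cases combine into a single formula in |ω|:

F(ω) = \frac{6 \pi e^{- \frac{5 \sqrt{2} \left|{\omega}\right|}{2}} \sin{\left(\frac{5 \sqrt{2} \left|{\omega}\right|}{2} + \frac{\pi}{4} \right)}}{125}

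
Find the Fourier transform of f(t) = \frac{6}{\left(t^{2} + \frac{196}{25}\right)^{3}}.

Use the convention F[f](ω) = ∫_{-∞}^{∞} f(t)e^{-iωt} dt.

F(ω) = \frac{375 \pi \left(196 \omega^{2} + 210 \left|{\omega}\right| + 75\right) e^{- \frac{14 \left|{\omega}\right|}{5}}}{2151296}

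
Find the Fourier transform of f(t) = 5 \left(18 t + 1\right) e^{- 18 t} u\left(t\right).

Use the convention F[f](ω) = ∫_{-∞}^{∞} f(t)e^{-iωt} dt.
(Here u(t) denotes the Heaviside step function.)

F(ω) = \frac{5 \left(- i \omega - 36\right)}{\omega^{2} - 36 i \omega - 324}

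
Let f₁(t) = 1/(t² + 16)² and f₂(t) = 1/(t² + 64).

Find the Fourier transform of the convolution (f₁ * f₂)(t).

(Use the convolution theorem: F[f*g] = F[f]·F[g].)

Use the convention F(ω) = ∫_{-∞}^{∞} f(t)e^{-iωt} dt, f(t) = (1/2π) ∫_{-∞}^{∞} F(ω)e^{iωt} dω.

F[f₁*f₂](ω) = \frac{\pi^{2} \left(4 \left|{\omega}\right| + 1\right) e^{- 12 \left|{\omega}\right|}}{1024}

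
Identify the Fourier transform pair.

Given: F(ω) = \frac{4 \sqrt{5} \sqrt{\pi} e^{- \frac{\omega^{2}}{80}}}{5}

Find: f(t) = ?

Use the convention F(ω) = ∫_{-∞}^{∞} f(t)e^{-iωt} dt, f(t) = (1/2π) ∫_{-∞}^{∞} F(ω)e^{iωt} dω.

f(t) = 8 e^{- 20 t^{2}}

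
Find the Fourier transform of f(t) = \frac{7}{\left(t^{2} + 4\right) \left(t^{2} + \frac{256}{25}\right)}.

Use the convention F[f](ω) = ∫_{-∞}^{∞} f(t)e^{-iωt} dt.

F(ω) = \frac{175 \pi e^{- 2 \left|{\omega}\right|}}{312} - \frac{875 \pi e^{- \frac{16 \left|{\omega}\right|}{5}}}{2496}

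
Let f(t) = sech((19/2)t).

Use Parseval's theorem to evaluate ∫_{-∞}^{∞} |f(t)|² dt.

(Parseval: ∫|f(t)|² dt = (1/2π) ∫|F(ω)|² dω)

∫|f(t)|² dt = \frac{4}{19}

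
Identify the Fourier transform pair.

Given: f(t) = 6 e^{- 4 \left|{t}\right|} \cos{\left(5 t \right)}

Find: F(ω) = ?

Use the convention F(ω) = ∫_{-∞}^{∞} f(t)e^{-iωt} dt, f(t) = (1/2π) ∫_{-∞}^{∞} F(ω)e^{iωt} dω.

F(ω) = \frac{48 \left(\omega^{2} + 41\right)}{\omega^{4} - 18 \omega^{2} + 1681}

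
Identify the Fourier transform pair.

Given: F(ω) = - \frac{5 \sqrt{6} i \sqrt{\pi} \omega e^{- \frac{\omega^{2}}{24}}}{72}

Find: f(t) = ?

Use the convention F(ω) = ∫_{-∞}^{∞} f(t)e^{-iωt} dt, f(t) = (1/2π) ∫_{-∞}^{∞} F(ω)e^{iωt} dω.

f(t) = 5 t e^{- 6 t^{2}}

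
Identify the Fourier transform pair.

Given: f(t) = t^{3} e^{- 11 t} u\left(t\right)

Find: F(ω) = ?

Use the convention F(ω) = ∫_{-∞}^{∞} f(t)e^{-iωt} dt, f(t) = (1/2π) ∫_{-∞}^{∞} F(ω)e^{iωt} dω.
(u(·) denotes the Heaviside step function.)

F(ω) = \frac{6}{\left(i \omega + 11\right)^{4}}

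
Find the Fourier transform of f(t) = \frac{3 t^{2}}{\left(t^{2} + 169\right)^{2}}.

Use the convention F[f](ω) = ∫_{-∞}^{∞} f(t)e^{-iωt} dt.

F(ω) = \frac{3 \pi \left(1 - 13 \left|{\omega}\right|\right) e^{- 13 \left|{\omega}\right|}}{26}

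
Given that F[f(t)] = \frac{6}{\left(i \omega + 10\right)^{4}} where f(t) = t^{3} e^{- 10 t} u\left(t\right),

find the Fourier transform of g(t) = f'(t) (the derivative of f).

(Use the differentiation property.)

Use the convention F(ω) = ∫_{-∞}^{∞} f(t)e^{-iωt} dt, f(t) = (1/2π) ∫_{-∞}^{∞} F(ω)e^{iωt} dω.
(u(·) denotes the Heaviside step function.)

F[g](ω) = \frac{6 i \omega}{\left(i \omega + 10\right)^{4}}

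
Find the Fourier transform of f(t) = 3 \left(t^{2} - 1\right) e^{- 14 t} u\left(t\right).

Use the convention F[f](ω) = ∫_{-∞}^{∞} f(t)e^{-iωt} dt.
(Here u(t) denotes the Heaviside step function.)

F(ω) = \frac{3 \left(2 i \omega - \left(i \omega + 14\right)^{3} + 28\right)}{\left(i \omega + 14\right)^{4}}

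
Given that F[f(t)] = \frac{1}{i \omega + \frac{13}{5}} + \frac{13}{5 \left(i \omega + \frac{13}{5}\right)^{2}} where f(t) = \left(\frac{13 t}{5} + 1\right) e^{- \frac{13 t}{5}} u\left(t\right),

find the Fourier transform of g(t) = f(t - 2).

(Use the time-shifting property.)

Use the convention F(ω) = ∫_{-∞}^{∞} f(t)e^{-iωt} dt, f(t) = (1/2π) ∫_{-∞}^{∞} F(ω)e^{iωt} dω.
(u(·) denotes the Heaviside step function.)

F[g](ω) = \frac{5 \left(- 5 i \omega - 26\right) e^{- 2 i \omega}}{25 \omega^{2} - 130 i \omega - 169}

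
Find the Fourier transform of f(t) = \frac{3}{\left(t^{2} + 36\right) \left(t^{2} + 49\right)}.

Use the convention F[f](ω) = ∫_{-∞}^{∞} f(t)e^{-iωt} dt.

F(ω) = \frac{\pi \left(7 e^{\left|{\omega}\right|} - 6\right) e^{- 7 \left|{\omega}\right|}}{182}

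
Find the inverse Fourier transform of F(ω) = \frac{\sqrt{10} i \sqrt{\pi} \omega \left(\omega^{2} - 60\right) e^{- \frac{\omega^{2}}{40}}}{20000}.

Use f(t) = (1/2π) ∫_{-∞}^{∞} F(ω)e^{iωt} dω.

f(t) = 4 t^{3} e^{- 10 t^{2}}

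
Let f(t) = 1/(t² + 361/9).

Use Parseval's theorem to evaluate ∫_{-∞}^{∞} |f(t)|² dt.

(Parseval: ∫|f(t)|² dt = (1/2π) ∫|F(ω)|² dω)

∫|f(t)|² dt = \frac{27 \pi}{13718}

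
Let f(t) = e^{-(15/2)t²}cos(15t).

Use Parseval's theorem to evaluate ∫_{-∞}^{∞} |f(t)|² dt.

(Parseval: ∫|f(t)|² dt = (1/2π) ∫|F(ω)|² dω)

∫|f(t)|² dt = \frac{\sqrt{15} \sqrt{\pi} \left(1 + e^{15}\right)}{30 e^{15}}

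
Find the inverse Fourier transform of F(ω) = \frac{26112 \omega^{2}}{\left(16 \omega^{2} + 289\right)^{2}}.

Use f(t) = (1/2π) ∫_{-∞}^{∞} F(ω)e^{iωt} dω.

f(t) = 6 \left(1 - \frac{17 \left|{t}\right|}{4}\right) e^{- \frac{17 \left|{t}\right|}{4}}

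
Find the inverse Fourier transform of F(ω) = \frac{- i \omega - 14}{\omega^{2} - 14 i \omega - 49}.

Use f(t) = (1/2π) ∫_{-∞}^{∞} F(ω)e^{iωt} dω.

f(t) = \left(7 t + 1\right) e^{- 7 t} u\left(t\right)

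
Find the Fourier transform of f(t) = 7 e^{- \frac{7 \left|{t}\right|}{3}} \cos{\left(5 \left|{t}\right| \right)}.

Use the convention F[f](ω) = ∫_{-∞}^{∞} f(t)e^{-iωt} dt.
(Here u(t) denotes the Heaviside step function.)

F(ω) = \frac{294 \left(9 \omega^{2} + 274\right)}{81 \omega^{4} - 3168 \omega^{2} + 75076}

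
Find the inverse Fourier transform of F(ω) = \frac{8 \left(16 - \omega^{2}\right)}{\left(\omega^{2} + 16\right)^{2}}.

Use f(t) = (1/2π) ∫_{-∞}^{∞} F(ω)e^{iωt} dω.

f(t) = 4 e^{- 4 \left|{t}\right|} \left|{t}\right|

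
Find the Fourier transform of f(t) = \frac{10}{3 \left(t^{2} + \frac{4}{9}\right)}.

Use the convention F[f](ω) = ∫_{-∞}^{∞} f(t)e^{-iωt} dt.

F(ω) = 5 \pi e^{- \frac{2 \left|{\omega}\right|}{3}}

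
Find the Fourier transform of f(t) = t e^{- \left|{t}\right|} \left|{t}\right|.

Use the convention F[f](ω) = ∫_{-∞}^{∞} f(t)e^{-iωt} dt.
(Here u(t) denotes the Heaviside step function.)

F(ω) = \frac{4 i \omega \left(\omega^{2} - 3\right)}{\left(\omega^{2} + 1\right)^{3}}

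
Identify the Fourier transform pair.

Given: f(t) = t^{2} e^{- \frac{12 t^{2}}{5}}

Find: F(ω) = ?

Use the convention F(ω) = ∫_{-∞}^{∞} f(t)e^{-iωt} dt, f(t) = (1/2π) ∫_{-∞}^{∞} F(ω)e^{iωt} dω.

F(ω) = \frac{5 \sqrt{15} \sqrt{\pi} \left(24 - 5 \omega^{2}\right) e^{- \frac{5 \omega^{2}}{48}}}{3456}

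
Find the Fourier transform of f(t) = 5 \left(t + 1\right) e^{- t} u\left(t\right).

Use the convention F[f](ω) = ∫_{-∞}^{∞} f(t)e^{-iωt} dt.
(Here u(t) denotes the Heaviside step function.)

F(ω) = \frac{5 \left(- i \omega - 2\right)}{\omega^{2} - 2 i \omega - 1}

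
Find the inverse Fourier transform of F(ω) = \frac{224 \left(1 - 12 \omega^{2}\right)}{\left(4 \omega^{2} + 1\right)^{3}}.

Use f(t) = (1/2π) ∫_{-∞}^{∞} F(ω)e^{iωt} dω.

f(t) = 7 t^{2} e^{- \frac{\left|{t}\right|}{2}}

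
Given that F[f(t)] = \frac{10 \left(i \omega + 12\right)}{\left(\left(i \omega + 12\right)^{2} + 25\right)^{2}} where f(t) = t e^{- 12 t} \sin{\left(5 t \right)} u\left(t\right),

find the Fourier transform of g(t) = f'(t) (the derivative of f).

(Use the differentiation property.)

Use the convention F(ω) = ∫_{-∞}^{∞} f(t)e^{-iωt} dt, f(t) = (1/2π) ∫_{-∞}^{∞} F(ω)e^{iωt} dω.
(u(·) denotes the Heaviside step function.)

F[g](ω) = \frac{10 i \omega \left(i \omega + 12\right)}{\left(\left(i \omega + 12\right)^{2} + 25\right)^{2}}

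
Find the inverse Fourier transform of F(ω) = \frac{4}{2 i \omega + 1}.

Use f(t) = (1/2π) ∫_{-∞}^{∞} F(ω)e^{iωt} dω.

f(t) = 2 e^{- \frac{t}{2}} u\left(t\right)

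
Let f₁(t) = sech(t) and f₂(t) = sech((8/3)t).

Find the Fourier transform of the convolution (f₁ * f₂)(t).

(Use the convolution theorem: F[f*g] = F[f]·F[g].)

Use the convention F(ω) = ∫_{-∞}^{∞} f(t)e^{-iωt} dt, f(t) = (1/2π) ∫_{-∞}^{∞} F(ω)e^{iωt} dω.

F[f₁*f₂](ω) = \frac{3 \pi^{2}}{8 \cosh{\left(\frac{3 \pi \omega}{16} \right)} \cosh{\left(\frac{\pi \omega}{2} \right)}}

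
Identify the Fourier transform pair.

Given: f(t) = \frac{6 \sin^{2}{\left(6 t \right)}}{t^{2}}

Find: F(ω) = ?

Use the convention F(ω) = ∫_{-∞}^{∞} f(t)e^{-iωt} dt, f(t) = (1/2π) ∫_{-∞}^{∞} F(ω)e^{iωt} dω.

F(ω) = \begin{cases} 3 \pi \left(12 - \left|{\omega}\right|\right) & \text{for}\: \omega > -12 \wedge \omega < 12 \\0 & \text{otherwise} \end{cases}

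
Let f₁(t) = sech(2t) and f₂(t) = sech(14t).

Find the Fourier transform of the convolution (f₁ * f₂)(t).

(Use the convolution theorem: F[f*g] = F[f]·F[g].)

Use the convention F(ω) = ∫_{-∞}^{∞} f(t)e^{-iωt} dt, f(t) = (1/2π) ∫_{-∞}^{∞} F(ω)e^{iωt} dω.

F[f₁*f₂](ω) = \frac{\pi^{2}}{28 \cosh{\left(\frac{\pi \omega}{28} \right)} \cosh{\left(\frac{\pi \omega}{4} \right)}}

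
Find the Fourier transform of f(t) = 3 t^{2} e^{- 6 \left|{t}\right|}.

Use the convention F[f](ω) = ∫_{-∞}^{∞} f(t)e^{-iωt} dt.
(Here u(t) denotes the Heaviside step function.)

F(ω) = \frac{216 \left(12 - \omega^{2}\right)}{\left(\omega^{2} + 36\right)^{3}}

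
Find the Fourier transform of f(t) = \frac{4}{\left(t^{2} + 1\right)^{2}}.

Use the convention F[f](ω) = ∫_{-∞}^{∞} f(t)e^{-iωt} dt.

F(ω) = 2 \pi \left(\left|{\omega}\right| + 1\right) e^{- \left|{\omega}\right|}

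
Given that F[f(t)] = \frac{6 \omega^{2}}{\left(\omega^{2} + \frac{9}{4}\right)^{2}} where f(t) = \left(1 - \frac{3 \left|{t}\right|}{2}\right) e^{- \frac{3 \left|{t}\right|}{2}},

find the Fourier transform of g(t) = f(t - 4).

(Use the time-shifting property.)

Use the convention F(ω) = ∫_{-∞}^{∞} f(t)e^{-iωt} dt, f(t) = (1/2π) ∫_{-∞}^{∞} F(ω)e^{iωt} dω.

F[g](ω) = \frac{96 \omega^{2} e^{- 4 i \omega}}{\left(4 \omega^{2} + 9\right)^{2}}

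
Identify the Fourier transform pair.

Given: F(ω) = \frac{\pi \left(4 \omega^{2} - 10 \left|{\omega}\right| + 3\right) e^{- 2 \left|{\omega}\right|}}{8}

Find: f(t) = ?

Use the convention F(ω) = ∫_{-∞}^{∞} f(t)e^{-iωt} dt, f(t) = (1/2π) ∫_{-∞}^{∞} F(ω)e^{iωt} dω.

f(t) = \frac{2 t^{4}}{\left(t^{2} + 4\right)^{3}}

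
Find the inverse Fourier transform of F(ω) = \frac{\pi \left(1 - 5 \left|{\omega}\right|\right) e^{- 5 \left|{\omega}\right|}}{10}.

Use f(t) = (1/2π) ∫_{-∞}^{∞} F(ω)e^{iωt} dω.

f(t) = \frac{t^{2}}{\left(t^{2} + 25\right)^{2}}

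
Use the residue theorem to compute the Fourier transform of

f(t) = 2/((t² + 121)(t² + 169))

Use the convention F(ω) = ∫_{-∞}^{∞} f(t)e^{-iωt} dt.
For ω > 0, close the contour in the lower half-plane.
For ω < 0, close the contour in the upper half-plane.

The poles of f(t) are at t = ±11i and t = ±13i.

Let g(z) = f(z)e^{-iωz}; for large |z| the factor e^{-iωz} decays in the lower half-plane when ω > 0 and in the upper half-plane when ω < 0.

Case ω > 0 (lower half-plane, clockwise contour ⇒ F(ω) = -2πi·ΣRes):
  Res_{z = - 11 i} g(z) = \frac{i e^{- 11 \omega}}{528}
  Res_{z = - 13 i} g(z) = - \frac{i e^{- 13 \omega}}{624}
  F(ω) = -2πi·ΣRes = \frac{\pi \left(13 e^{2 \omega} - 11\right) e^{- 13 \omega}}{3432}

Case ω < 0 (upper half-plane, counterclockwise contour ⇒ F(ω) = +2πi·ΣRes):
  Res_{z = 11 i} g(z) = - \frac{i e^{11 \omega}}{528}
  Res_{z = 13 i} g(z) = \frac{i e^{13 \omega}}{624}
  F(ω) = 2πi·ΣRes = \frac{\pi \left(13 - 11 e^{2 \omega}\right) e^{11 \omega}}{3432}

Both cases combine into a single formula in |ω|:

F(ω) = \frac{\pi \left(13 e^{2 \left|{\omega}\right|} - 11\right) e^{- 13 \left|{\omega}\right|}}{3432}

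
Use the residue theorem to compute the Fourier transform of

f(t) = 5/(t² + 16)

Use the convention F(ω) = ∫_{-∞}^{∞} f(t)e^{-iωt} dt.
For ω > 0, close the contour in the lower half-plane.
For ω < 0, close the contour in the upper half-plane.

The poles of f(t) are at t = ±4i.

Let g(z) = f(z)e^{-iωz}; for large |z| the factor e^{-iωz} decays in the lower half-plane when ω > 0 and in the upper half-plane when ω < 0.

Case ω > 0 (lower half-plane, clockwise contour ⇒ F(ω) = -2πi·ΣRes):
  Res_{z = - 4 i} g(z) = \frac{5 i e^{- 4 \omega}}{8}
  F(ω) = -2πi·ΣRes = \frac{5 \pi e^{- 4 \omega}}{4}

Case ω < 0 (upper half-plane, counterclockwise contour ⇒ F(ω) = +2πi·ΣRes):
  Res_{z = 4 i} g(z) = - \frac{5 i e^{4 \omega}}{8}
  F(ω) = 2πi·ΣRes = \frac{5 \pi e^{4 \omega}}{4}

Both cases combine into a single formula in |ω|:

F(ω) = \frac{5 \pi e^{- 4 \left|{\omega}\right|}}{4}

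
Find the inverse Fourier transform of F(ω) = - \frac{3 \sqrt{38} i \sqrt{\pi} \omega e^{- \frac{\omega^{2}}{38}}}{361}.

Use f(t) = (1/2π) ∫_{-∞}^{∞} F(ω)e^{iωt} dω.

f(t) = 3 t e^{- \frac{19 t^{2}}{2}}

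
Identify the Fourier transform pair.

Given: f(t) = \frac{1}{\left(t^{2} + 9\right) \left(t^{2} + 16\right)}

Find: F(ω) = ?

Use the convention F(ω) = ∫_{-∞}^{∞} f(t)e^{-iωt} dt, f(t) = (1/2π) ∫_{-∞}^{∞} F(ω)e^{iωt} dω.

F(ω) = \frac{\pi \left(4 e^{\left|{\omega}\right|} - 3\right) e^{- 4 \left|{\omega}\right|}}{84}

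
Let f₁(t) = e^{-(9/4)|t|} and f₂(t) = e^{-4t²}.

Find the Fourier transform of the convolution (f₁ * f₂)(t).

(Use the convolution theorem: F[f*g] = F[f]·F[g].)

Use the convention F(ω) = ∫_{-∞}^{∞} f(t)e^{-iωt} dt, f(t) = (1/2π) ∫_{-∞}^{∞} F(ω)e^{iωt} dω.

F[f₁*f₂](ω) = \frac{36 \sqrt{\pi} e^{- \frac{\omega^{2}}{16}}}{16 \omega^{2} + 81}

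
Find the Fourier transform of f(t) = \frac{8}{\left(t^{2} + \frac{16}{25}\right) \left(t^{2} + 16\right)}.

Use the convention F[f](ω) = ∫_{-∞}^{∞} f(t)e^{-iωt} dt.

F(ω) = - \frac{25 \pi e^{- 4 \left|{\omega}\right|}}{192} + \frac{125 \pi e^{- \frac{4 \left|{\omega}\right|}{5}}}{192}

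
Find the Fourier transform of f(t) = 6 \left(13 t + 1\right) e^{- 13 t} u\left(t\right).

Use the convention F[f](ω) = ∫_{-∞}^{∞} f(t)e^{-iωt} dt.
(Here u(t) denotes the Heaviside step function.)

F(ω) = \frac{6 \left(- i \omega - 26\right)}{\omega^{2} - 26 i \omega - 169}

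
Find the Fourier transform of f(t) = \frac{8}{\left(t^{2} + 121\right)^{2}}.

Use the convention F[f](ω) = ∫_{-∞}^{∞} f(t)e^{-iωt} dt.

F(ω) = \frac{4 \pi \left(11 \left|{\omega}\right| + 1\right) e^{- 11 \left|{\omega}\right|}}{1331}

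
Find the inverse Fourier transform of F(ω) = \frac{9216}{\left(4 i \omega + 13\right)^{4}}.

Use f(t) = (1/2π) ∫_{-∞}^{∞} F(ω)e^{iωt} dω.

f(t) = 6 t^{3} e^{- \frac{13 t}{4}} u\left(t\right)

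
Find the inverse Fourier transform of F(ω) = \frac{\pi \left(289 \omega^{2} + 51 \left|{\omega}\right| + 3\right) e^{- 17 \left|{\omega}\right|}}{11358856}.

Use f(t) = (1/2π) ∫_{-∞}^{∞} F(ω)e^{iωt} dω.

f(t) = \frac{1}{\left(t^{2} + 289\right)^{3}}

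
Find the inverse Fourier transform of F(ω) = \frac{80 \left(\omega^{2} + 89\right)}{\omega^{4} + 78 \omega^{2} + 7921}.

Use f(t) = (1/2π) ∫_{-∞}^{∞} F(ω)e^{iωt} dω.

f(t) = 5 e^{- 8 \left|{t}\right|} \cos{\left(5 \left|{t}\right| \right)}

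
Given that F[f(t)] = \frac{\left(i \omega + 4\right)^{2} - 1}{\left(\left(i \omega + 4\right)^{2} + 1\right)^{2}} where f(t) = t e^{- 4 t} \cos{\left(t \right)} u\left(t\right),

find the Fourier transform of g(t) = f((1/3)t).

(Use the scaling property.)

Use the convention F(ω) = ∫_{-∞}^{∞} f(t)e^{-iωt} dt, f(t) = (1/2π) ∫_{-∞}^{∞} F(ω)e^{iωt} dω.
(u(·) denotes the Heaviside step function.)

F[g](ω) = \frac{3 \left(\left(3 i \omega + 4\right)^{2} - 1\right)}{\left(\left(3 i \omega + 4\right)^{2} + 1\right)^{2}}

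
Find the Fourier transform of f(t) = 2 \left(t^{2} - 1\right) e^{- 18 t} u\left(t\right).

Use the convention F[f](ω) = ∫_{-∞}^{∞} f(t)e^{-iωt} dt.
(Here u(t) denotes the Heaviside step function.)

F(ω) = \frac{2 \left(2 i \omega - \left(i \omega + 18\right)^{3} + 36\right)}{\left(i \omega + 18\right)^{4}}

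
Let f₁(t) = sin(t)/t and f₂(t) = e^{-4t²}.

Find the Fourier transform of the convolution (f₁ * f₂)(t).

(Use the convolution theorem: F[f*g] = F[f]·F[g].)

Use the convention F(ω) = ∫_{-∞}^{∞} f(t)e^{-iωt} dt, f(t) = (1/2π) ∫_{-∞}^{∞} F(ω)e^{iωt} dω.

F[f₁*f₂](ω) = \begin{cases} \frac{\pi^{\frac{3}{2}} e^{- \frac{\omega^{2}}{16}}}{2} & \text{for}\: \omega > -1 \wedge \omega < 1 \\0 & \text{otherwise} \end{cases}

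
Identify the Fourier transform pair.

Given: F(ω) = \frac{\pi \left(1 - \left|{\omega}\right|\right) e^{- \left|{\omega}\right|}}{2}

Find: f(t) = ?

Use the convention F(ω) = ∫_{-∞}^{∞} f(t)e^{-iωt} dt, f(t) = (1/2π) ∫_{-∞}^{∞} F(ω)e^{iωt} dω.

f(t) = \frac{t^{2}}{\left(t^{2} + 1\right)^{2}}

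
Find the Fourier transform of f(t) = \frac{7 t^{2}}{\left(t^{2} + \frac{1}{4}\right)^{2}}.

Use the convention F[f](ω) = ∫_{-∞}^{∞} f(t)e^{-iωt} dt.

F(ω) = \frac{7 \pi \left(2 - \left|{\omega}\right|\right) e^{- \frac{\left|{\omega}\right|}{2}}}{2}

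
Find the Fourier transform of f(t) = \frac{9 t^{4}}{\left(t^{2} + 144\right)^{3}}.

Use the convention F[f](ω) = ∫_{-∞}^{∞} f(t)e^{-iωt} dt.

F(ω) = \frac{9 \pi \left(48 \omega^{2} - 20 \left|{\omega}\right| + 1\right) e^{- 12 \left|{\omega}\right|}}{32}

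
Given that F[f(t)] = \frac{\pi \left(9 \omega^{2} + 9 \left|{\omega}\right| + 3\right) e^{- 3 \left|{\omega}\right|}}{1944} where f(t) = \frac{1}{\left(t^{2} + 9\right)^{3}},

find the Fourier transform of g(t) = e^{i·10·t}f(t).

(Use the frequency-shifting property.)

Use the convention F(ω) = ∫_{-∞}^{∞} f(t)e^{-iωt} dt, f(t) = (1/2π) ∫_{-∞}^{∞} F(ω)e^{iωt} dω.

F[g](ω) = \frac{\pi \left(3 \left(\omega - 10\right)^{2} + 3 \left|{\omega - 10}\right| + 1\right) e^{- 3 \left|{\omega - 10}\right|}}{648}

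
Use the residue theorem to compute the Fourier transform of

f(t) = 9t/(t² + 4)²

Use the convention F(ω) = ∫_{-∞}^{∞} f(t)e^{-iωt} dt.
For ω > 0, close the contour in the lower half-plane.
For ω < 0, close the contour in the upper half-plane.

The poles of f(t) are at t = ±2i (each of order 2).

Let g(z) = f(z)e^{-iωz}; for large |z| the factor e^{-iωz} decays in the lower half-plane when ω > 0 and in the upper half-plane when ω < 0.

Case ω > 0 (lower half-plane, clockwise contour ⇒ F(ω) = -2πi·ΣRes):
  Res_{z = - 2 i} g(z) = \frac{9 \omega e^{- 2 \omega}}{8} (pole of order 2)
  F(ω) = -2πi·ΣRes = - \frac{9 i \pi \omega e^{- 2 \omega}}{4}

Case ω < 0 (upper half-plane, counterclockwise contour ⇒ F(ω) = +2πi·ΣRes):
  Res_{z = 2 i} g(z) = - \frac{9 \omega e^{2 \omega}}{8} (pole of order 2)
  F(ω) = 2πi·ΣRes = - \frac{9 i \pi \omega e^{2 \omega}}{4}

Both cases combine into a single formula in |ω|:

F(ω) = - \frac{9 i \pi \omega e^{- 2 \left|{\omega}\right|}}{4}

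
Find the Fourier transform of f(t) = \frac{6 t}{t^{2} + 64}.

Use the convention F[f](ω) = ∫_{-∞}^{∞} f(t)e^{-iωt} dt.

F(ω) = - 6 i \pi e^{- 8 \left|{\omega}\right|} \operatorname{sign}{\left(\omega \right)}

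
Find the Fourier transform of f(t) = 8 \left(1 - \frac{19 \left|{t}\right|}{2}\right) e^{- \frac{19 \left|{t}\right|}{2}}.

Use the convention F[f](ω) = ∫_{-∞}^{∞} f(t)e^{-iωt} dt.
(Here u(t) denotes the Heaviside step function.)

F(ω) = \frac{4864 \omega^{2}}{\left(4 \omega^{2} + 361\right)^{2}}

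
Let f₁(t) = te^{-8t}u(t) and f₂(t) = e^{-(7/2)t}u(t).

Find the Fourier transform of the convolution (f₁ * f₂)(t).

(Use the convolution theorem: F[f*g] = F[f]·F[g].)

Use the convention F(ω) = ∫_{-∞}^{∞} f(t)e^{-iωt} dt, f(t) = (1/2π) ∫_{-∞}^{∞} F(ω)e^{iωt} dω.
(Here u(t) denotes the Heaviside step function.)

F[f₁*f₂](ω) = \frac{2}{\left(i \omega + 8\right)^{2} \left(2 i \omega + 7\right)}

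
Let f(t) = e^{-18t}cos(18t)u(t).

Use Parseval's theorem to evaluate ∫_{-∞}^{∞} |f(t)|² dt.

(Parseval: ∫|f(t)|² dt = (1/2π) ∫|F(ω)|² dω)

∫|f(t)|² dt = \frac{1}{48}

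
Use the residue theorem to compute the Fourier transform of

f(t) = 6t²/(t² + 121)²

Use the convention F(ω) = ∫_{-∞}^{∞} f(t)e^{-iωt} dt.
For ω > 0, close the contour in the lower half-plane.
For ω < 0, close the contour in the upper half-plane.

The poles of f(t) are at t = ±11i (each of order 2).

Let g(z) = f(z)e^{-iωz}; for large |z| the factor e^{-iωz} decays in the lower half-plane when ω > 0 and in the upper half-plane when ω < 0.

Case ω > 0 (lower half-plane, clockwise contour ⇒ F(ω) = -2πi·ΣRes):
  Res_{z = - 11 i} g(z) = \frac{3 i \left(1 - 11 \omega\right) e^{- 11 \omega}}{22} (pole of order 2)
  F(ω) = -2πi·ΣRes = \frac{3 \pi \left(1 - 11 \omega\right) e^{- 11 \omega}}{11}

Case ω < 0 (upper half-plane, counterclockwise contour ⇒ F(ω) = +2πi·ΣRes):
  Res_{z = 11 i} g(z) = \frac{3 i \left(- 11 \omega - 1\right) e^{11 \omega}}{22} (pole of order 2)
  F(ω) = 2πi·ΣRes = \frac{3 \pi \left(11 \omega + 1\right) e^{11 \omega}}{11}

Both cases combine into a single formula in |ω|:

F(ω) = \frac{3 \pi \left(1 - 11 \left|{\omega}\right|\right) e^{- 11 \left|{\omega}\right|}}{11}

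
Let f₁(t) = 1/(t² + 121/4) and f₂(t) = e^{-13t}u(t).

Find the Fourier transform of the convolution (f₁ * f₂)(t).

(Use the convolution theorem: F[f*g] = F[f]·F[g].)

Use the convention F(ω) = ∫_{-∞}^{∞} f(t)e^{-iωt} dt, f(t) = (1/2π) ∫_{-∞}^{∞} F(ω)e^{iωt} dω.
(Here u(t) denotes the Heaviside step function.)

F[f₁*f₂](ω) = \frac{2 \pi e^{- \frac{11 \left|{\omega}\right|}{2}}}{11 \left(i \omega + 13\right)}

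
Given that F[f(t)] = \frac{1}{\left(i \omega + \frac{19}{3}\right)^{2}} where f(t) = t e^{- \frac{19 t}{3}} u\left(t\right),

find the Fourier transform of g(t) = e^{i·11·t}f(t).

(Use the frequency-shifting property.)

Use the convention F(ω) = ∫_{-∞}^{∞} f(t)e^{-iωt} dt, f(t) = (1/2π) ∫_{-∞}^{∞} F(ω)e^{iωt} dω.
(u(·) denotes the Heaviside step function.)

F[g](ω) = \frac{9}{\left(3 i \left(\omega - 11\right) + 19\right)^{2}}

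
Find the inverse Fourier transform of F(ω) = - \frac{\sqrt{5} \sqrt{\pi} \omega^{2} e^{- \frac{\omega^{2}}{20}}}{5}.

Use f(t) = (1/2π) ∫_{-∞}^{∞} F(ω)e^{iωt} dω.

f(t) = 5 \left(20 t^{2} - 2\right) e^{- 5 t^{2}}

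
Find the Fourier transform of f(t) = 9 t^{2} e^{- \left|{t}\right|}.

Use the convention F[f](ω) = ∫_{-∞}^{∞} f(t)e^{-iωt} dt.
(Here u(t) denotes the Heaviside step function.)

F(ω) = \frac{36 \left(1 - 3 \omega^{2}\right)}{\left(\omega^{2} + 1\right)^{3}}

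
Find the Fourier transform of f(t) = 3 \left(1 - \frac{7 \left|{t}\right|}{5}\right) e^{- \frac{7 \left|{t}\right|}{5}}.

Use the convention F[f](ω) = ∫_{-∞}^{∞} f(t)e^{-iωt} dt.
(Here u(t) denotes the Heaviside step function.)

F(ω) = \frac{10500 \omega^{2}}{\left(25 \omega^{2} + 49\right)^{2}}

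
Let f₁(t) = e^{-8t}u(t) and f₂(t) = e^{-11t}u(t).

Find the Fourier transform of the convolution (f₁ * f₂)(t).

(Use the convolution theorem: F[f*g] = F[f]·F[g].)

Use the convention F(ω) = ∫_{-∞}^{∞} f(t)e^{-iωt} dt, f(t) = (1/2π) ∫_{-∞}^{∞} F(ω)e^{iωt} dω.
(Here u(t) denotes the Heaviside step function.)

F[f₁*f₂](ω) = \frac{1}{\left(i \omega + 8\right) \left(i \omega + 11\right)}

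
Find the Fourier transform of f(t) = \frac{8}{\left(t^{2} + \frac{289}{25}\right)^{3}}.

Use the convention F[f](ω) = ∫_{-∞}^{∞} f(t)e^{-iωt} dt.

F(ω) = \frac{125 \pi \left(289 \omega^{2} + 255 \left|{\omega}\right| + 75\right) e^{- \frac{17 \left|{\omega}\right|}{5}}}{1419857}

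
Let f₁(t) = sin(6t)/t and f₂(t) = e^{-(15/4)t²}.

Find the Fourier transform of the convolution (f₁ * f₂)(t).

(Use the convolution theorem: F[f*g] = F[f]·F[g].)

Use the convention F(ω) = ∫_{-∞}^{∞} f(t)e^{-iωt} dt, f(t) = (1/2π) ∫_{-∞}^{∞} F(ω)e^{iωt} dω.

F[f₁*f₂](ω) = \begin{cases} \frac{2 \sqrt{15} \pi^{\frac{3}{2}} e^{- \frac{\omega^{2}}{15}}}{15} & \text{for}\: \omega > -6 \wedge \omega < 6 \\0 & \text{otherwise} \end{cases}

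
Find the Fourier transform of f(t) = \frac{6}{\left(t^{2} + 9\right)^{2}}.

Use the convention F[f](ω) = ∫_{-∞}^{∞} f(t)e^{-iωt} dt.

F(ω) = \frac{\pi \left(3 \left|{\omega}\right| + 1\right) e^{- 3 \left|{\omega}\right|}}{9}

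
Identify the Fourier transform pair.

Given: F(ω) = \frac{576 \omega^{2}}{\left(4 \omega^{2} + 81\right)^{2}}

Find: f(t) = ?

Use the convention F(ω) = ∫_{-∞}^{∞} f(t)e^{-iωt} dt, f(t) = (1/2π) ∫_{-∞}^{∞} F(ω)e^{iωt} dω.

f(t) = 2 \left(1 - \frac{9 \left|{t}\right|}{2}\right) e^{- \frac{9 \left|{t}\right|}{2}}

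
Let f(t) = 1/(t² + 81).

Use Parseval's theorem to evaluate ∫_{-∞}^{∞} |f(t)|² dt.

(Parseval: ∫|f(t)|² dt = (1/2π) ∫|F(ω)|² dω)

∫|f(t)|² dt = \frac{\pi}{1458}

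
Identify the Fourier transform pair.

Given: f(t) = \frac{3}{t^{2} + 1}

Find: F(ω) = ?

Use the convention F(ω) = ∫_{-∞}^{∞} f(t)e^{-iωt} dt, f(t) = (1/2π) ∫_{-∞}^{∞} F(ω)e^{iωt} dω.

F(ω) = 3 \pi e^{- \left|{\omega}\right|}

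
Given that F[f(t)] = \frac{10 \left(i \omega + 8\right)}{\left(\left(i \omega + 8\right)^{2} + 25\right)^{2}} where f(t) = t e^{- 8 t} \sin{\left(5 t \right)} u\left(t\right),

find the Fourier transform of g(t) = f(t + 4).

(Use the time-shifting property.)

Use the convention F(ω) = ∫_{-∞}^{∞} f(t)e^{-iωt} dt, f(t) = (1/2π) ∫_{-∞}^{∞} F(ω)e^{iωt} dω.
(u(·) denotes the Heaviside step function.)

F[g](ω) = \frac{10 \left(i \omega + 8\right) e^{4 i \omega}}{\left(\left(i \omega + 8\right)^{2} + 25\right)^{2}}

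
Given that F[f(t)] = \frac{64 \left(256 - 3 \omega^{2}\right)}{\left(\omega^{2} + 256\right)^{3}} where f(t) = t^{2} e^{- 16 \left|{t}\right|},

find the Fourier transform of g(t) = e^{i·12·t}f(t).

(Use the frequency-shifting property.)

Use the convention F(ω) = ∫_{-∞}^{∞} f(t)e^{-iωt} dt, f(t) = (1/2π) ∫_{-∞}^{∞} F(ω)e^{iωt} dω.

F[g](ω) = \frac{64 \left(256 - 3 \left(\omega - 12\right)^{2}\right)}{\left(\left(\omega - 12\right)^{2} + 256\right)^{3}}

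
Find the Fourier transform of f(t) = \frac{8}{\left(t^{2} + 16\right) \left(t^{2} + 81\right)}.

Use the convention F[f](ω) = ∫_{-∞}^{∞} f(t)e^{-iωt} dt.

F(ω) = \frac{2 \pi \left(9 e^{5 \left|{\omega}\right|} - 4\right) e^{- 9 \left|{\omega}\right|}}{585}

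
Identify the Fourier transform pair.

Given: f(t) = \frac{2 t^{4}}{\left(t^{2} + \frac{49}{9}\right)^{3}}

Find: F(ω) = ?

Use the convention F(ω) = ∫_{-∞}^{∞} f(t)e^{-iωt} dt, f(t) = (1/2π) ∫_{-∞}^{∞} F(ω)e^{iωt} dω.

F(ω) = \frac{\pi \left(49 \omega^{2} - 105 \left|{\omega}\right| + 27\right) e^{- \frac{7 \left|{\omega}\right|}{3}}}{84}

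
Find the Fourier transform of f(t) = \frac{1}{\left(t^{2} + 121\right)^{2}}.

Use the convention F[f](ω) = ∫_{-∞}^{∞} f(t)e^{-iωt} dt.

F(ω) = \frac{\pi \left(11 \left|{\omega}\right| + 1\right) e^{- 11 \left|{\omega}\right|}}{2662}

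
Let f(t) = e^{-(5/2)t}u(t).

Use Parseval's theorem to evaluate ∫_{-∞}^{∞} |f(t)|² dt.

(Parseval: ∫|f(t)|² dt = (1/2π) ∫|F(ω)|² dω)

∫|f(t)|² dt = \frac{1}{5}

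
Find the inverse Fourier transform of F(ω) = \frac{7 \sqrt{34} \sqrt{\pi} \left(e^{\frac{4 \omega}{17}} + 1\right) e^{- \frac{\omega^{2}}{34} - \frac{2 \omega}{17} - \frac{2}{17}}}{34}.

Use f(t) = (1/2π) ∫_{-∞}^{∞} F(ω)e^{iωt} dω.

f(t) = 7 e^{- \frac{17 t^{2}}{2}} \cos{\left(2 t \right)}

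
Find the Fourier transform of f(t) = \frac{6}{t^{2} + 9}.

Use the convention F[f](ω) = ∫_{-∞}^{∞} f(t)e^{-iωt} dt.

F(ω) = 2 \pi e^{- 3 \left|{\omega}\right|}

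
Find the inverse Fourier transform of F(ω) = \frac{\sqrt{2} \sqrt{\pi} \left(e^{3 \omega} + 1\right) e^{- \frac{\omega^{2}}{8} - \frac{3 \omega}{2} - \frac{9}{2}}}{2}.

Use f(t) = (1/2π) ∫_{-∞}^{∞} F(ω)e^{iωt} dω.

f(t) = 2 e^{- 2 t^{2}} \cos{\left(6 t \right)}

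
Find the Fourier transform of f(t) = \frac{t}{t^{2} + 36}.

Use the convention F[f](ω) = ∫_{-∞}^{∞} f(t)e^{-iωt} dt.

F(ω) = - i \pi e^{- 6 \left|{\omega}\right|} \operatorname{sign}{\left(\omega \right)}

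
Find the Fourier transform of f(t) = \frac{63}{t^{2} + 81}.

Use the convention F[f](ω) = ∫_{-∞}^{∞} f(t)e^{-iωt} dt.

F(ω) = 7 \pi e^{- 9 \left|{\omega}\right|}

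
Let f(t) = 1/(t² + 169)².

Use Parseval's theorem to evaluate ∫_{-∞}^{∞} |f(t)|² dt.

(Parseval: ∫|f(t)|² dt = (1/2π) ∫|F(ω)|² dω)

∫|f(t)|² dt = \frac{5 \pi}{1003976272}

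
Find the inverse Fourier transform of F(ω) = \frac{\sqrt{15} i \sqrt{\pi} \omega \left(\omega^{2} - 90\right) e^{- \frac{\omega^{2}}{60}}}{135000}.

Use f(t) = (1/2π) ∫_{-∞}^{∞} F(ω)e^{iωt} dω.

f(t) = 3 t^{3} e^{- 15 t^{2}}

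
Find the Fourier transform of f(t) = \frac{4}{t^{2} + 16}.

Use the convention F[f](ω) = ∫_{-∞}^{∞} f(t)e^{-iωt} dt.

F(ω) = \pi e^{- 4 \left|{\omega}\right|}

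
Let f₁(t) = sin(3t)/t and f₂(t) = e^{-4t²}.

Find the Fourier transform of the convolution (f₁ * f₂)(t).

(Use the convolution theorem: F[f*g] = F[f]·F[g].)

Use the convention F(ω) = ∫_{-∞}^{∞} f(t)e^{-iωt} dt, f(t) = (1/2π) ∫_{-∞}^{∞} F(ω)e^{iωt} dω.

F[f₁*f₂](ω) = \begin{cases} \frac{\pi^{\frac{3}{2}} e^{- \frac{\omega^{2}}{16}}}{2} & \text{for}\: \omega > -3 \wedge \omega < 3 \\0 & \text{otherwise} \end{cases}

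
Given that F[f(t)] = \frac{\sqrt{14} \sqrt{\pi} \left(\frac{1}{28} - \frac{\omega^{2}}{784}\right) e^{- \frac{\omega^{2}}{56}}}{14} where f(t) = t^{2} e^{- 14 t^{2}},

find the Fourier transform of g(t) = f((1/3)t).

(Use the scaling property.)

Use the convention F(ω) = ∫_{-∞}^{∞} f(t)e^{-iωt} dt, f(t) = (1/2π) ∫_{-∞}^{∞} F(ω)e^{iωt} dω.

F[g](ω) = \frac{3 \sqrt{14} \sqrt{\pi} \left(28 - 9 \omega^{2}\right) e^{- \frac{9 \omega^{2}}{56}}}{10976}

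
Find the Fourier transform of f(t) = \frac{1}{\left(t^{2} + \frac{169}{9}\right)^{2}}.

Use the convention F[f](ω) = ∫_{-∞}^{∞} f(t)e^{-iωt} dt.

F(ω) = \frac{9 \pi \left(13 \left|{\omega}\right| + 3\right) e^{- \frac{13 \left|{\omega}\right|}{3}}}{4394}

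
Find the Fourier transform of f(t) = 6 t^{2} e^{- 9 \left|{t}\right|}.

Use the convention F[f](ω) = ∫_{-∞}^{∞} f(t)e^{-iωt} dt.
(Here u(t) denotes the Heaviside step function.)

F(ω) = \frac{648 \left(27 - \omega^{2}\right)}{\left(\omega^{2} + 81\right)^{3}}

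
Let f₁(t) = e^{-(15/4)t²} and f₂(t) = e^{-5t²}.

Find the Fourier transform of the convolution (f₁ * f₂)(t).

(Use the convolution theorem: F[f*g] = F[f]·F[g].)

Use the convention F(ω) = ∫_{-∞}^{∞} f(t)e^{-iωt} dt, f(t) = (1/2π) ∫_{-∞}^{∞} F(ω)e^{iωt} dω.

F[f₁*f₂](ω) = \frac{2 \sqrt{3} \pi e^{- \frac{7 \omega^{2}}{60}}}{15}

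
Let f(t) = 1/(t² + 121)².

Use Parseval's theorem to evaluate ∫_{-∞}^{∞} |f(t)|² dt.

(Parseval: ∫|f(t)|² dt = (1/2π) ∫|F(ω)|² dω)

∫|f(t)|² dt = \frac{5 \pi}{311794736}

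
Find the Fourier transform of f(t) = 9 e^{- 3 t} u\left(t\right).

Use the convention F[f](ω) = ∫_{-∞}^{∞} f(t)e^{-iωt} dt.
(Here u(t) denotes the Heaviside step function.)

F(ω) = \frac{9}{i \omega + 3}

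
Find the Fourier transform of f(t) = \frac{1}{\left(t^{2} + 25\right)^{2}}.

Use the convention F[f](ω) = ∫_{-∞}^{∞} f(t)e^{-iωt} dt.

F(ω) = \frac{\pi \left(5 \left|{\omega}\right| + 1\right) e^{- 5 \left|{\omega}\right|}}{250}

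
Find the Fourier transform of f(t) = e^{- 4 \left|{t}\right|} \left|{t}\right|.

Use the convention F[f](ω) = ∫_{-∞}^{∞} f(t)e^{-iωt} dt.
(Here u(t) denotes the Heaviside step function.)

F(ω) = \frac{2 \left(16 - \omega^{2}\right)}{\left(\omega^{2} + 16\right)^{2}}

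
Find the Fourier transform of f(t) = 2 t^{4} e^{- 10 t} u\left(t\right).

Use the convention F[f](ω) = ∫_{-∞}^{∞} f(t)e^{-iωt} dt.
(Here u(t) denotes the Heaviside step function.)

F(ω) = \frac{48}{\left(i \omega + 10\right)^{5}}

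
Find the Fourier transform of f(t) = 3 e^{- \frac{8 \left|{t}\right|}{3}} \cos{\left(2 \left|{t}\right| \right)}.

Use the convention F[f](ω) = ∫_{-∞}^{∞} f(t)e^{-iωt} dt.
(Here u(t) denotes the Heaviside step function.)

F(ω) = \frac{144 \left(9 \omega^{2} + 100\right)}{81 \omega^{4} + 504 \omega^{2} + 10000}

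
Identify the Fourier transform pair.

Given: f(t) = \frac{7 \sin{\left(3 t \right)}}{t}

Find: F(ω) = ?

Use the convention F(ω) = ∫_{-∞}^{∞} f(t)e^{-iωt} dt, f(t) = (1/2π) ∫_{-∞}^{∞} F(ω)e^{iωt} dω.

F(ω) = \begin{cases} 7 \pi & \text{for}\: \omega > -3 \wedge \omega < 3 \\0 & \text{otherwise} \end{cases}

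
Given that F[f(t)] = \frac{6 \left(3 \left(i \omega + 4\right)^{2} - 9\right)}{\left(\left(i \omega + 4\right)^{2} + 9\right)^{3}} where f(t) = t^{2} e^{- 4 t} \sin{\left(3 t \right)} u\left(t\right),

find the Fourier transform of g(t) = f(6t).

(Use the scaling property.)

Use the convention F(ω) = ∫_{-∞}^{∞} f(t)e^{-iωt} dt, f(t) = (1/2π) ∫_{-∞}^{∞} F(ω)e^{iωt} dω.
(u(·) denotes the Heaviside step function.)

F[g](ω) = \frac{3888 \left(\left(i \omega + 24\right)^{2} - 108\right)}{\left(\left(i \omega + 24\right)^{2} + 324\right)^{3}}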